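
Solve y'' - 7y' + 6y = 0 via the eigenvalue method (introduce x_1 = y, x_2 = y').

y(t) = K_1e^(6t) + K_2e^(t)

Let x_1 = y, x_2 = y'. Then x_1' = x_2 and x_2' = -6x_1 + 7x_2.
A = [[0,1],[-6,7]]; det(A-λI) = λ^2 - 7λ + 6.
Eigenvalues λ = 6, 1 with eigenvectors (1,6), (1,1).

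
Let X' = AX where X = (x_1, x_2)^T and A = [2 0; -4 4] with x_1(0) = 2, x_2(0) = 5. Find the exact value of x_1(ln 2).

8

A = [[2,0],[-4,4]]; eigenvalues λ = 2, 4.
Eigenvectors: (-1,-2) for λ=2, (0,-1) for λ=4.
From the initial condition, c_1 = -2, c_2 = -1.
x_1(ln 2) = (-2)(2^2)(-1) + (-1)(2^4)(0) = 8.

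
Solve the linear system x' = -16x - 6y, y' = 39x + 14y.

Coefficient matrix A = [[-16, -6], [39, 14]].
Characteristic polynomial det(A - λI) = λ^2 + 2λ + 10 = 0.
Eigenvalues λ = -1 ± 3i (complex conjugate pair).
For λ=-1+3i: an eigenvector is (1,-3) - i(1,-2) = (1 - i, -3 + 2i).
A real fundamental pair from Re and Im of e^((-1+3i)t)v: X_1 = e^(-t)(cos(3t)·(1,-3) + sin(3t)·(1,-2)), X_2 = e^(-t)(sin(3t)·(1,-3) - cos(3t)·(1,-2)).
General solution: C_1X_1 + C_2X_2.

x(t) = C_1e^(-t)sin(3t) + C_1e^(-t)cos(3t) + C_2e^(-t)sin(3t) - C_2e^(-t)cos(3t), y(t) = -2C_1e^(-t)sin(3t) - 3C_1e^(-t)cos(3t) - 3C_2e^(-t)sin(3t) + 2C_2e^(-t)cos(3t)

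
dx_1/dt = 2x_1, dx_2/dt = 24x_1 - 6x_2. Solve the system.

Coefficient matrix A = [[2, 0], [24, -6]].
Characteristic polynomial det(A - λI) = λ^2 + 4λ - 12 = 0.
Eigenvalues λ = -6, 2.
For λ=-6: (A-λI) row 1 is [8, 0], so an eigenvector is (0, -1).
For λ=2: (A-λI) row 2 is [24, -8], so an eigenvector is (-1, -3).
General solution: K_1e^(-6t)(0,-1) + K_2e^(2t)(-1,-3).

x_1(t) = -K_2e^(2t), x_2(t) = -K_1e^(-6t) - 3K_2e^(2t)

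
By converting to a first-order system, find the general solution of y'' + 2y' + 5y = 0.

y(t) = c_1e^(-t)cos(2t) + c_2e^(-t)sin(2t)

Let x_1 = y, x_2 = y'. Then x_1' = x_2 and x_2' = -5x_1 - 2x_2.
A = [[0,1],[-5,-2]]; det(A-λI) = λ^2 + 2λ + 5.
Eigenvalues λ = -1 ± 2i.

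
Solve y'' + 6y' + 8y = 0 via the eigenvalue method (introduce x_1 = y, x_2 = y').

Let x_1 = y, x_2 = y'. Then x_1' = x_2 and x_2' = -8x_1 - 6x_2.
A = [[0,1],[-8,-6]]; det(A-λI) = λ^2 + 6λ + 8.
Eigenvalues λ = -4, -2 with eigenvectors (1,-4), (1,-2).

y(t) = K_1e^(-4t) + K_2e^(-2t)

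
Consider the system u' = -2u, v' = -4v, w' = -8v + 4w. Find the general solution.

Coefficient matrix A = [[-2, 0, 0], [0, -4, 0], [0, -8, 4]].
det(A - λI) = 0 gives eigenvalues λ = -2, -4, 4.
For λ=-2: eigenvector (1,0,0).
For λ=-4: eigenvector (0,1,1).
For λ=4: eigenvector (0,0,1).
General solution: c_1e^(-2t)(1,0,0) + c_2e^(-4t)(0,1,1) + c_3e^(4t)(0,0,1).

u(t) = c_1e^(-2t), v(t) = c_2e^(-4t), w(t) = c_2e^(-4t) + c_3e^(4t)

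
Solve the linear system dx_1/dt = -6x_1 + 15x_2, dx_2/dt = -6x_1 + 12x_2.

Coefficient matrix A = [[-6, 15], [-6, 12]].
Characteristic polynomial det(A - λI) = λ^2 - 6λ + 18 = 0.
Eigenvalues λ = 3 ± 3i (complex conjugate pair).
For λ=3+3i: an eigenvector is (1,1) - i(2,1) = (1 - 2i, 1 - i).
A real fundamental pair from Re and Im of e^((3+3i)t)v: X_1 = e^(3t)(cos(3t)·(1,1) + sin(3t)·(2,1)), X_2 = e^(3t)(sin(3t)·(1,1) - cos(3t)·(2,1)).
General solution: C_1X_1 + C_2X_2.

x_1(t) = 2C_1e^(3t)sin(3t) + C_1e^(3t)cos(3t) + C_2e^(3t)sin(3t) - 2C_2e^(3t)cos(3t), x_2(t) = C_1e^(3t)sin(3t) + C_1e^(3t)cos(3t) + C_2e^(3t)sin(3t) - C_2e^(3t)cos(3t)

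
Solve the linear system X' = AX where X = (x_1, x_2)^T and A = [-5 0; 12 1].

x_1(t) = -K_2e^(-5t), x_2(t) = -K_1e^(t) + 2K_2e^(-5t)

Coefficient matrix A = [[-5, 0], [12, 1]].
Characteristic polynomial det(A - λI) = λ^2 + 4λ - 5 = 0.
Eigenvalues λ = 1, -5.
For λ=1: (A-λI) row 1 is [-6, 0], so an eigenvector is (0, -1).
For λ=-5: (A-λI) row 2 is [12, 6], so an eigenvector is (-1, 2).
General solution: K_1e^(t)(0,-1) + K_2e^(-5t)(-1,2).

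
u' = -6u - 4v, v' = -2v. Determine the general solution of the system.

Coefficient matrix A = [[-6, -4], [0, -2]].
Characteristic polynomial det(A - λI) = λ^2 + 8λ + 12 = 0.
Eigenvalues λ = -2, -6.
For λ=-2: (A-λI) row 1 is [-4, -4], so an eigenvector is (1, -1).
For λ=-6: (A-λI) row 1 is [0, -4], so an eigenvector is (-1, 0).
General solution: C_1e^(-2t)(1,-1) + C_2e^(-6t)(-1,0).

u(t) = C_1e^(-2t) - C_2e^(-6t), v(t) = -C_1e^(-2t)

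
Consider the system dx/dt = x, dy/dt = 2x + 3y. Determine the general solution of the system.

Coefficient matrix A = [[1, 0], [2, 3]].
Characteristic polynomial det(A - λI) = λ^2 - 4λ + 3 = 0.
Eigenvalues λ = 1, 3.
For λ=1: (A-λI) row 2 is [2, 2], so an eigenvector is (-1, 1).
For λ=3: (A-λI) row 1 is [-2, 0], so an eigenvector is (0, 1).
General solution: c_1e^(t)(-1,1) + c_2e^(3t)(0,1).

x(t) = -c_1e^(t), y(t) = c_1e^(t) + c_2e^(3t)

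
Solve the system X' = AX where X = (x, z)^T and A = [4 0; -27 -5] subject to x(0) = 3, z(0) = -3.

x(t) = 3e^(4t), z(t) = -9e^(4t) + 6e^(-5t)

Coefficient matrix A = [[4, 0], [-27, -5]].
Characteristic polynomial det(A - λI) = λ^2 + λ - 20 = 0.
Eigenvalues λ = -5, 4.
For λ=-5: (A-λI) row 1 is [9, 0], so an eigenvector is (0, 1).
For λ=4: (A-λI) row 2 is [-27, -9], so an eigenvector is (1, -3).
General solution: C_1e^(-5t)(0,1) + C_2e^(4t)(1,-3).
Applying x(0)=3, z(0)=-3 gives C_1=6, C_2=3.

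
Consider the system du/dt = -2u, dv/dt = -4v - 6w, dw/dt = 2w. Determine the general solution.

Coefficient matrix A = [[-2, 0, 0], [0, -4, -6], [0, 0, 2]].
det(A - λI) = 0 gives eigenvalues λ = -2, -4, 2.
For λ=-2: eigenvector (1,0,0).
For λ=-4: eigenvector (0,1,0).
For λ=2: eigenvector (0,-1,1).
General solution: K_1e^(-2t)(1,0,0) + K_2e^(-4t)(0,1,0) + K_3e^(2t)(0,-1,1).

u(t) = K_1e^(-2t), v(t) = K_2e^(-4t) - K_3e^(2t), w(t) = K_3e^(2t)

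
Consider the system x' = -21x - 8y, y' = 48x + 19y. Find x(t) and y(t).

Coefficient matrix A = [[-21, -8], [48, 19]].
Characteristic polynomial det(A - λI) = λ^2 + 2λ - 15 = 0.
Eigenvalues λ = 3, -5.
For λ=3: (A-λI) row 1 is [-24, -8], so an eigenvector is (1, -3).
For λ=-5: (A-λI) row 1 is [-16, -8], so an eigenvector is (1, -2).
General solution: C_1e^(3t)(1,-3) + C_2e^(-5t)(1,-2).

x(t) = C_1e^(3t) + C_2e^(-5t), y(t) = -3C_1e^(3t) - 2C_2e^(-5t)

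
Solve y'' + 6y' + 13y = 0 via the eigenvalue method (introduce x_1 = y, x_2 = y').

y(t) = C_1e^(-3t)cos(2t) + C_2e^(-3t)sin(2t)

Let x_1 = y, x_2 = y'. Then x_1' = x_2 and x_2' = -13x_1 - 6x_2.
A = [[0,1],[-13,-6]]; det(A-λI) = λ^2 + 6λ + 13.
Eigenvalues λ = -3 ± 2i.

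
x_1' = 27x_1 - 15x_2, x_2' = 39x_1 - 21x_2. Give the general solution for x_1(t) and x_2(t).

x_1(t) = -K_1e^(3t)sin(3t) - 2K_1e^(3t)cos(3t) - 2K_2e^(3t)sin(3t) + K_2e^(3t)cos(3t), x_2(t) = -2K_1e^(3t)sin(3t) - 3K_1e^(3t)cos(3t) - 3K_2e^(3t)sin(3t) + 2K_2e^(3t)cos(3t)

Coefficient matrix A = [[27, -15], [39, -21]].
Characteristic polynomial det(A - λI) = λ^2 - 6λ + 18 = 0.
Eigenvalues λ = 3 ± 3i (complex conjugate pair).
For λ=3+3i: an eigenvector is (-2,-3) - i(-1,-2) = (-2 + i, -3 + 2i).
A real fundamental pair from Re and Im of e^((3+3i)t)v: X_1 = e^(3t)(cos(3t)·(-2,-3) + sin(3t)·(-1,-2)), X_2 = e^(3t)(sin(3t)·(-2,-3) - cos(3t)·(-1,-2)).
General solution: K_1X_1 + K_2X_2.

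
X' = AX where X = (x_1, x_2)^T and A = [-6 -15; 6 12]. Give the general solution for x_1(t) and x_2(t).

Coefficient matrix A = [[-6, -15], [6, 12]].
Characteristic polynomial det(A - λI) = λ^2 - 6λ + 18 = 0.
Eigenvalues λ = 3 ± 3i (complex conjugate pair).
For λ=3+3i: an eigenvector is (2,-1) - i(-1,1) = (2 + i, -1 - i).
A real fundamental pair from Re and Im of e^((3+3i)t)v: X_1 = e^(3t)(cos(3t)·(2,-1) + sin(3t)·(-1,1)), X_2 = e^(3t)(sin(3t)·(2,-1) - cos(3t)·(-1,1)).
General solution: c_1X_1 + c_2X_2.

x_1(t) = -c_1e^(3t)sin(3t) + 2c_1e^(3t)cos(3t) + 2c_2e^(3t)sin(3t) + c_2e^(3t)cos(3t), x_2(t) = c_1e^(3t)sin(3t) - c_1e^(3t)cos(3t) - c_2e^(3t)sin(3t) - c_2e^(3t)cos(3t)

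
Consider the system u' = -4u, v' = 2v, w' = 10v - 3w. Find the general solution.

u(t) = C_3e^(-4t), v(t) = C_2e^(2t), w(t) = C_1e^(-3t) + 2C_2e^(2t)

Coefficient matrix A = [[-4, 0, 0], [0, 2, 0], [0, 10, -3]].
det(A - λI) = 0 gives eigenvalues λ = -3, 2, -4.
For λ=-3: eigenvector (0,0,1).
For λ=2: eigenvector (0,1,2).
For λ=-4: eigenvector (1,0,0).
General solution: C_1e^(-3t)(0,0,1) + C_2e^(2t)(0,1,2) + C_3e^(-4t)(1,0,0).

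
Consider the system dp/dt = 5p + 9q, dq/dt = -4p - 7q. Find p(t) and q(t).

Coefficient matrix A = [[5, 9], [-4, -7]].
Characteristic polynomial det(A - λI) = λ^2 + 2λ + 1 = 0.
Single eigenvalue λ = -1 with algebraic multiplicity 2.
Eigenvector v = (-3,2); generalized eigenvector w with (A-λI)w=v is (1,-1).
General solution: e^(-t)[c_1·v + c_2·(t·v + w)].

p(t) = -3c_1e^(-t) - 3c_2te^(-t) + c_2e^(-t), q(t) = 2c_1e^(-t) + 2c_2te^(-t) - c_2e^(-t)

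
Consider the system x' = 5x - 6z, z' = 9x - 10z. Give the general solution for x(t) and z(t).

Coefficient matrix A = [[5, -6], [9, -10]].
Characteristic polynomial det(A - λI) = λ^2 + 5λ + 4 = 0.
Eigenvalues λ = -1, -4.
For λ=-1: (A-λI) row 1 is [6, -6], so an eigenvector is (1, 1).
For λ=-4: (A-λI) row 1 is [9, -6], so an eigenvector is (-2, -3).
General solution: K_1e^(-t)(1,1) + K_2e^(-4t)(-2,-3).

x(t) = K_1e^(-t) - 2K_2e^(-4t), z(t) = K_1e^(-t) - 3K_2e^(-4t)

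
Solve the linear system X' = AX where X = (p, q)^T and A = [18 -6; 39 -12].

p(t) = -C_1e^(3t)sin(3t) + C_1e^(3t)cos(3t) + C_2e^(3t)sin(3t) + C_2e^(3t)cos(3t), q(t) = -2C_1e^(3t)sin(3t) + 3C_1e^(3t)cos(3t) + 3C_2e^(3t)sin(3t) + 2C_2e^(3t)cos(3t)

Coefficient matrix A = [[18, -6], [39, -12]].
Characteristic polynomial det(A - λI) = λ^2 - 6λ + 18 = 0.
Eigenvalues λ = 3 ± 3i (complex conjugate pair).
For λ=3+3i: an eigenvector is (1,3) - i(-1,-2) = (1 + i, 3 + 2i).
A real fundamental pair from Re and Im of e^((3+3i)t)v: X_1 = e^(3t)(cos(3t)·(1,3) + sin(3t)·(-1,-2)), X_2 = e^(3t)(sin(3t)·(1,3) - cos(3t)·(-1,-2)).
General solution: C_1X_1 + C_2X_2.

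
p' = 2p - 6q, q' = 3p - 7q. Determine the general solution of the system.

p(t) = -2K_1e^(-t) + K_2e^(-4t), q(t) = -K_1e^(-t) + K_2e^(-4t)

Coefficient matrix A = [[2, -6], [3, -7]].
Characteristic polynomial det(A - λI) = λ^2 + 5λ + 4 = 0.
Eigenvalues λ = -1, -4.
For λ=-1: (A-λI) row 1 is [3, -6], so an eigenvector is (-2, -1).
For λ=-4: (A-λI) row 1 is [6, -6], so an eigenvector is (1, 1).
General solution: K_1e^(-t)(-2,-1) + K_2e^(-4t)(1,1).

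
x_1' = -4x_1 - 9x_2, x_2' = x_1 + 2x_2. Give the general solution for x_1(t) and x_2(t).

Coefficient matrix A = [[-4, -9], [1, 2]].
Characteristic polynomial det(A - λI) = λ^2 + 2λ + 1 = 0.
Single eigenvalue λ = -1 with algebraic multiplicity 2.
Eigenvector v = (3,-1); generalized eigenvector w with (A-λI)w=v is (-1,0).
General solution: e^(-t)[K_1·v + K_2·(t·v + w)].

x_1(t) = 3K_1e^(-t) + 3K_2te^(-t) - K_2e^(-t), x_2(t) = -K_1e^(-t) - K_2te^(-t)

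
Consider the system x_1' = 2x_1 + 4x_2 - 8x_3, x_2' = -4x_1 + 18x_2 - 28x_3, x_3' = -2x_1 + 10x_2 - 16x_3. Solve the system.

Coefficient matrix A = [[2, 4, -8], [-4, 18, -28], [-2, 10, -16]].
det(A - λI) = 0 gives eigenvalues λ = 2, -2, 4.
For λ=2: eigenvector (1,2,1).
For λ=-2: eigenvector (-1,-3,-2).
For λ=4: eigenvector (0,2,1).
General solution: K_1e^(2t)(1,2,1) + K_2e^(-2t)(-1,-3,-2) + K_3e^(4t)(0,2,1).

x_1(t) = K_1e^(2t) - K_2e^(-2t), x_2(t) = 2K_1e^(2t) - 3K_2e^(-2t) + 2K_3e^(4t), x_3(t) = K_1e^(2t) - 2K_2e^(-2t) + K_3e^(4t)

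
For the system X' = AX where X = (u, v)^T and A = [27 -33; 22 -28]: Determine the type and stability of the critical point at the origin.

saddle

A = [[27,-33],[22,-28]]; det(A-λI) = λ^2 + λ - 30.
λ = 5, -6: opposite signs.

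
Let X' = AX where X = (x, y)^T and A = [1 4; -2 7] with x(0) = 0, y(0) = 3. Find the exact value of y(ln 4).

5952

A = [[1,4],[-2,7]]; eigenvalues λ = 5, 3.
Eigenvectors: (1,1) for λ=5, (2,1) for λ=3.
From the initial condition, c_1 = 6, c_2 = -3.
y(ln 4) = (6)(4^5)(1) + (-3)(4^3)(1) = 5952.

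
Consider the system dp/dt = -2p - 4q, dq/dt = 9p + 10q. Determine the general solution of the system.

Coefficient matrix A = [[-2, -4], [9, 10]].
Characteristic polynomial det(A - λI) = λ^2 - 8λ + 16 = 0.
Single eigenvalue λ = 4 with algebraic multiplicity 2.
Eigenvector v = (2,-3); generalized eigenvector w with (A-λI)w=v is (-1,1).
General solution: e^(4t)[C_1·v + C_2·(t·v + w)].

p(t) = 2C_1e^(4t) + 2C_2te^(4t) - C_2e^(4t), q(t) = -3C_1e^(4t) - 3C_2te^(4t) + C_2e^(4t)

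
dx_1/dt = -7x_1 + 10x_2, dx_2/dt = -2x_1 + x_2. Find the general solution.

x_1(t) = -2K_1e^(-3t)sin(2t) + K_1e^(-3t)cos(2t) + K_2e^(-3t)sin(2t) + 2K_2e^(-3t)cos(2t), x_2(t) = -K_1e^(-3t)sin(2t) + K_2e^(-3t)cos(2t)

Coefficient matrix A = [[-7, 10], [-2, 1]].
Characteristic polynomial det(A - λI) = λ^2 + 6λ + 13 = 0.
Eigenvalues λ = -3 ± 2i (complex conjugate pair).
For λ=-3+2i: an eigenvector is (1,0) - i(-2,-1) = (1 + 2i, 0 + i).
A real fundamental pair from Re and Im of e^((-3+2i)t)v: X_1 = e^(-3t)(cos(2t)·(1,0) + sin(2t)·(-2,-1)), X_2 = e^(-3t)(sin(2t)·(1,0) - cos(2t)·(-2,-1)).
General solution: K_1X_1 + K_2X_2.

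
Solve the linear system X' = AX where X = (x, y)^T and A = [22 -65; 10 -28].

x(t) = 3K_1e^(-3t)sin(5t) - 2K_1e^(-3t)cos(5t) - 2K_2e^(-3t)sin(5t) - 3K_2e^(-3t)cos(5t), y(t) = K_1e^(-3t)sin(5t) - K_1e^(-3t)cos(5t) - K_2e^(-3t)sin(5t) - K_2e^(-3t)cos(5t)

Coefficient matrix A = [[22, -65], [10, -28]].
Characteristic polynomial det(A - λI) = λ^2 + 6λ + 34 = 0.
Eigenvalues λ = -3 ± 5i (complex conjugate pair).
For λ=-3+5i: an eigenvector is (-2,-1) - i(3,1) = (-2 - 3i, -1 - i).
A real fundamental pair from Re and Im of e^((-3+5i)t)v: X_1 = e^(-3t)(cos(5t)·(-2,-1) + sin(5t)·(3,1)), X_2 = e^(-3t)(sin(5t)·(-2,-1) - cos(5t)·(3,1)).
General solution: K_1X_1 + K_2X_2.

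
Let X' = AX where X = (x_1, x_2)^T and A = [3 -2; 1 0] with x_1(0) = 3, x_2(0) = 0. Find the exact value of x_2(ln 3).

18

A = [[3,-2],[1,0]]; eigenvalues λ = 2, 1.
Eigenvectors: (2,1) for λ=2, (1,1) for λ=1.
From the initial condition, c_1 = 3, c_2 = -3.
x_2(ln 3) = (3)(3^2)(1) + (-3)(3^1)(1) = 18.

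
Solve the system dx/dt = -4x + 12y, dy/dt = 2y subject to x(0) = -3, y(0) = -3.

x(t) = -6e^(2t) + 3e^(-4t), y(t) = -3e^(2t)

Coefficient matrix A = [[-4, 12], [0, 2]].
Characteristic polynomial det(A - λI) = λ^2 + 2λ - 8 = 0.
Eigenvalues λ = 2, -4.
For λ=2: (A-λI) row 1 is [-6, 12], so an eigenvector is (2, 1).
For λ=-4: (A-λI) row 1 is [0, 12], so an eigenvector is (-1, 0).
General solution: C_1e^(2t)(2,1) + C_2e^(-4t)(-1,0).
Applying x(0)=-3, y(0)=-3 gives C_1=-3, C_2=-3.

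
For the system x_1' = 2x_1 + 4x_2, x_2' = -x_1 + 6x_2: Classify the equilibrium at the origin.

unstable improper node

A = [[2,4],[-1,6]]; det(A-λI) = λ^2 - 8λ + 16.
repeated λ = 4 with a single eigenvector.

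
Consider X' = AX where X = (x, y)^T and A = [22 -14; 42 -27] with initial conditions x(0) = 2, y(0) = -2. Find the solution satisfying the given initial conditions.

Coefficient matrix A = [[22, -14], [42, -27]].
Characteristic polynomial det(A - λI) = λ^2 + 5λ - 6 = 0.
Eigenvalues λ = 1, -6.
For λ=1: (A-λI) row 1 is [21, -14], so an eigenvector is (-2, -3).
For λ=-6: (A-λI) row 1 is [28, -14], so an eigenvector is (1, 2).
General solution: K_1e^(t)(-2,-3) + K_2e^(-6t)(1,2).
Applying x(0)=2, y(0)=-2 gives K_1=-6, K_2=-10.

x(t) = 12e^(t) - 10e^(-6t), y(t) = 18e^(t) - 20e^(-6t)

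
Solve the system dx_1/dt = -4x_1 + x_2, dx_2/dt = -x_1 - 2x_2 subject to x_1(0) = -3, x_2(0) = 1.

Coefficient matrix A = [[-4, 1], [-1, -2]].
Characteristic polynomial det(A - λI) = λ^2 + 6λ + 9 = 0.
Single eigenvalue λ = -3 with algebraic multiplicity 2.
Eigenvector v = (1,1); generalized eigenvector w with (A-λI)w=v is (-2,-1).
General solution: e^(-3t)[K_1·v + K_2·(t·v + w)].
Applying x_1(0)=-3, x_2(0)=1 gives K_1=5, K_2=4.

x_1(t) = 4te^(-3t) - 3e^(-3t), x_2(t) = 4te^(-3t) + e^(-3t)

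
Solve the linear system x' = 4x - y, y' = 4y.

Coefficient matrix A = [[4, -1], [0, 4]].
Characteristic polynomial det(A - λI) = λ^2 - 8λ + 16 = 0.
Single eigenvalue λ = 4 with algebraic multiplicity 2.
Eigenvector v = (1,0); generalized eigenvector w with (A-λI)w=v is (1,-1).
General solution: e^(4t)[K_1·v + K_2·(t·v + w)].

x(t) = K_1e^(4t) + K_2te^(4t) + K_2e^(4t), y(t) = -K_2e^(4t)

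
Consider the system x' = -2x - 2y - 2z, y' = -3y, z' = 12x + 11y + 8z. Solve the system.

x(t) = K_2e^(2t) - K_3e^(4t), y(t) = K_1e^(-3t), z(t) = -K_1e^(-3t) - 2K_2e^(2t) + 3K_3e^(4t)

Coefficient matrix A = [[-2, -2, -2], [0, -3, 0], [12, 11, 8]].
det(A - λI) = 0 gives eigenvalues λ = -3, 2, 4.
For λ=-3: eigenvector (0,1,-1).
For λ=2: eigenvector (1,0,-2).
For λ=4: eigenvector (-1,0,3).
General solution: K_1e^(-3t)(0,1,-1) + K_2e^(2t)(1,0,-2) + K_3e^(4t)(-1,0,3).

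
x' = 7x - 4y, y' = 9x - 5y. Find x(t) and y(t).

Coefficient matrix A = [[7, -4], [9, -5]].
Characteristic polynomial det(A - λI) = λ^2 - 2λ + 1 = 0.
Single eigenvalue λ = 1 with algebraic multiplicity 2.
Eigenvector v = (2,3); generalized eigenvector w with (A-λI)w=v is (-1,-2).
General solution: e^(t)[c_1·v + c_2·(t·v + w)].

x(t) = 2c_1e^(t) + 2c_2te^(t) - c_2e^(t), y(t) = 3c_1e^(t) + 3c_2te^(t) - 2c_2e^(t)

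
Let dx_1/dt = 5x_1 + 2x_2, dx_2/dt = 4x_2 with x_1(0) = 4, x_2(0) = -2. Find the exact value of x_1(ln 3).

A = [[5,2],[0,4]]; eigenvalues λ = 5, 4.
Eigenvectors: (-1,0) for λ=5, (2,-1) for λ=4.
From the initial condition, c_1 = 0, c_2 = 2.
x_1(ln 3) = (0)(3^5)(-1) + (2)(3^4)(2) = 324.

324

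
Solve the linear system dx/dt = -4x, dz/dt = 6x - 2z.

x(t) = C_2e^(-4t), z(t) = -C_1e^(-2t) - 3C_2e^(-4t)

Coefficient matrix A = [[-4, 0], [6, -2]].
Characteristic polynomial det(A - λI) = λ^2 + 6λ + 8 = 0.
Eigenvalues λ = -2, -4.
For λ=-2: (A-λI) row 1 is [-2, 0], so an eigenvector is (0, -1).
For λ=-4: (A-λI) row 2 is [6, 2], so an eigenvector is (1, -3).
General solution: C_1e^(-2t)(0,-1) + C_2e^(-4t)(1,-3).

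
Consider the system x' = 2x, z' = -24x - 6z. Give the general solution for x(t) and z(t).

Coefficient matrix A = [[2, 0], [-24, -6]].
Characteristic polynomial det(A - λI) = λ^2 + 4λ - 12 = 0.
Eigenvalues λ = 2, -6.
For λ=2: (A-λI) row 2 is [-24, -8], so an eigenvector is (1, -3).
For λ=-6: (A-λI) row 1 is [8, 0], so an eigenvector is (0, -1).
General solution: K_1e^(2t)(1,-3) + K_2e^(-6t)(0,-1).

x(t) = K_1e^(2t), z(t) = -3K_1e^(2t) - K_2e^(-6t)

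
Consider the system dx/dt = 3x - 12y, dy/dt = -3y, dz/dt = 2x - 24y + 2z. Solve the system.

x(t) = c_1e^(3t) + 2c_3e^(-3t), y(t) = c_3e^(-3t), z(t) = 2c_1e^(3t) + c_2e^(2t) + 4c_3e^(-3t)

Coefficient matrix A = [[3, -12, 0], [0, -3, 0], [2, -24, 2]].
det(A - λI) = 0 gives eigenvalues λ = 3, 2, -3.
For λ=3: eigenvector (1,0,2).
For λ=2: eigenvector (0,0,1).
For λ=-3: eigenvector (2,1,4).
General solution: c_1e^(3t)(1,0,2) + c_2e^(2t)(0,0,1) + c_3e^(-3t)(2,1,4).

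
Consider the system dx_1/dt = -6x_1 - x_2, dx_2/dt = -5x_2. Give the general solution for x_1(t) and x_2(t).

x_1(t) = -c_1e^(-6t) - c_2e^(-5t), x_2(t) = c_2e^(-5t)

Coefficient matrix A = [[-6, -1], [0, -5]].
Characteristic polynomial det(A - λI) = λ^2 + 11λ + 30 = 0.
Eigenvalues λ = -6, -5.
For λ=-6: (A-λI) row 1 is [0, -1], so an eigenvector is (-1, 0).
For λ=-5: (A-λI) row 1 is [-1, -1], so an eigenvector is (-1, 1).
General solution: c_1e^(-6t)(-1,0) + c_2e^(-5t)(-1,1).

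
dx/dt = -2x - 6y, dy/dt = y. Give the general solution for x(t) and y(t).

x(t) = -C_1e^(-2t) + 2C_2e^(t), y(t) = -C_2e^(t)

Coefficient matrix A = [[-2, -6], [0, 1]].
Characteristic polynomial det(A - λI) = λ^2 + λ - 2 = 0.
Eigenvalues λ = -2, 1.
For λ=-2: (A-λI) row 1 is [0, -6], so an eigenvector is (-1, 0).
For λ=1: (A-λI) row 1 is [-3, -6], so an eigenvector is (2, -1).
General solution: C_1e^(-2t)(-1,0) + C_2e^(t)(2,-1).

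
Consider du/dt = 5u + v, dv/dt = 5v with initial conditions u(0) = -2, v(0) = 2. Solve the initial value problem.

u(t) = 2te^(5t) - 2e^(5t), v(t) = 2e^(5t)

Coefficient matrix A = [[5, 1], [0, 5]].
Characteristic polynomial det(A - λI) = λ^2 - 10λ + 25 = 0.
Single eigenvalue λ = 5 with algebraic multiplicity 2.
Eigenvector v = (1,0); generalized eigenvector w with (A-λI)w=v is (3,1).
General solution: e^(5t)[C_1·v + C_2·(t·v + w)].
Applying u(0)=-2, v(0)=2 gives C_1=-8, C_2=2.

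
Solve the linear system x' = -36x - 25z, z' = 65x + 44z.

x(t) = -2C_1e^(4t)sin(5t) - C_1e^(4t)cos(5t) - C_2e^(4t)sin(5t) + 2C_2e^(4t)cos(5t), z(t) = 3C_1e^(4t)sin(5t) + 2C_1e^(4t)cos(5t) + 2C_2e^(4t)sin(5t) - 3C_2e^(4t)cos(5t)

Coefficient matrix A = [[-36, -25], [65, 44]].
Characteristic polynomial det(A - λI) = λ^2 - 8λ + 41 = 0.
Eigenvalues λ = 4 ± 5i (complex conjugate pair).
For λ=4+5i: an eigenvector is (-1,2) - i(-2,3) = (-1 + 2i, 2 - 3i).
A real fundamental pair from Re and Im of e^((4+5i)t)v: X_1 = e^(4t)(cos(5t)·(-1,2) + sin(5t)·(-2,3)), X_2 = e^(4t)(sin(5t)·(-1,2) - cos(5t)·(-2,3)).
General solution: C_1X_1 + C_2X_2.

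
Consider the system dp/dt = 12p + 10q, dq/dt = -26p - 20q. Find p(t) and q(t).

p(t) = K_1e^(-4t)sin(2t) + 2K_1e^(-4t)cos(2t) + 2K_2e^(-4t)sin(2t) - K_2e^(-4t)cos(2t), q(t) = -2K_1e^(-4t)sin(2t) - 3K_1e^(-4t)cos(2t) - 3K_2e^(-4t)sin(2t) + 2K_2e^(-4t)cos(2t)

Coefficient matrix A = [[12, 10], [-26, -20]].
Characteristic polynomial det(A - λI) = λ^2 + 8λ + 20 = 0.
Eigenvalues λ = -4 ± 2i (complex conjugate pair).
For λ=-4+2i: an eigenvector is (2,-3) - i(1,-2) = (2 - i, -3 + 2i).
A real fundamental pair from Re and Im of e^((-4+2i)t)v: X_1 = e^(-4t)(cos(2t)·(2,-3) + sin(2t)·(1,-2)), X_2 = e^(-4t)(sin(2t)·(2,-3) - cos(2t)·(1,-2)).
General solution: K_1X_1 + K_2X_2.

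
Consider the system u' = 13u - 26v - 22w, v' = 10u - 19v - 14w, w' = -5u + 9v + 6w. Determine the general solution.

Coefficient matrix A = [[13, -26, -22], [10, -19, -14], [-5, 9, 6]].
det(A - λI) = 0 gives eigenvalues λ = 3, -2, -1.
For λ=3: eigenvector (3,2,-1).
For λ=-2: eigenvector (-2,-2,1).
For λ=-1: eigenvector (4,3,-1).
General solution: C_1e^(3t)(3,2,-1) + C_2e^(-2t)(-2,-2,1) + C_3e^(-t)(4,3,-1).

u(t) = 3C_1e^(3t) - 2C_2e^(-2t) + 4C_3e^(-t), v(t) = 2C_1e^(3t) - 2C_2e^(-2t) + 3C_3e^(-t), w(t) = -C_1e^(3t) + C_2e^(-2t) - C_3e^(-t)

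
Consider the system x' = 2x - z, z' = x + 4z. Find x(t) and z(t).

Coefficient matrix A = [[2, -1], [1, 4]].
Characteristic polynomial det(A - λI) = λ^2 - 6λ + 9 = 0.
Single eigenvalue λ = 3 with algebraic multiplicity 2.
Eigenvector v = (1,-1); generalized eigenvector w with (A-λI)w=v is (-1,0).
General solution: e^(3t)[C_1·v + C_2·(t·v + w)].

x(t) = C_1e^(3t) + C_2te^(3t) - C_2e^(3t), z(t) = -C_1e^(3t) - C_2te^(3t)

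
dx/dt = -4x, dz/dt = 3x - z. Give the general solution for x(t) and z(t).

Coefficient matrix A = [[-4, 0], [3, -1]].
Characteristic polynomial det(A - λI) = λ^2 + 5λ + 4 = 0.
Eigenvalues λ = -1, -4.
For λ=-1: (A-λI) row 1 is [-3, 0], so an eigenvector is (0, 1).
For λ=-4: (A-λI) row 2 is [3, 3], so an eigenvector is (1, -1).
General solution: K_1e^(-t)(0,1) + K_2e^(-4t)(1,-1).

x(t) = K_2e^(-4t), z(t) = K_1e^(-t) - K_2e^(-4t)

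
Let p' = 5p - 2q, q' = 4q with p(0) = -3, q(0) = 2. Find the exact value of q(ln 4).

A = [[5,-2],[0,4]]; eigenvalues λ = 5, 4.
Eigenvectors: (1,0) for λ=5, (-2,-1) for λ=4.
From the initial condition, c_1 = -7, c_2 = -2.
q(ln 4) = (-7)(4^5)(0) + (-2)(4^4)(-1) = 512.

512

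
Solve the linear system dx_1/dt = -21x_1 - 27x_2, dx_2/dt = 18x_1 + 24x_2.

x_1(t) = -3K_1e^(-3t) + K_2e^(6t), x_2(t) = 2K_1e^(-3t) - K_2e^(6t)

Coefficient matrix A = [[-21, -27], [18, 24]].
Characteristic polynomial det(A - λI) = λ^2 - 3λ - 18 = 0.
Eigenvalues λ = -3, 6.
For λ=-3: (A-λI) row 1 is [-18, -27], so an eigenvector is (-3, 2).
For λ=6: (A-λI) row 1 is [-27, -27], so an eigenvector is (1, -1).
General solution: K_1e^(-3t)(-3,2) + K_2e^(6t)(1,-1).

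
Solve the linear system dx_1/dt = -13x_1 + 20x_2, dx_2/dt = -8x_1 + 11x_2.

Coefficient matrix A = [[-13, 20], [-8, 11]].
Characteristic polynomial det(A - λI) = λ^2 + 2λ + 17 = 0.
Eigenvalues λ = -1 ± 4i (complex conjugate pair).
For λ=-1+4i: an eigenvector is (-1,-1) - i(-2,-1) = (-1 + 2i, -1 + i).
A real fundamental pair from Re and Im of e^((-1+4i)t)v: X_1 = e^(-t)(cos(4t)·(-1,-1) + sin(4t)·(-2,-1)), X_2 = e^(-t)(sin(4t)·(-1,-1) - cos(4t)·(-2,-1)).
General solution: K_1X_1 + K_2X_2.

x_1(t) = -2K_1e^(-t)sin(4t) - K_1e^(-t)cos(4t) - K_2e^(-t)sin(4t) + 2K_2e^(-t)cos(4t), x_2(t) = -K_1e^(-t)sin(4t) - K_1e^(-t)cos(4t) - K_2e^(-t)sin(4t) + K_2e^(-t)cos(4t)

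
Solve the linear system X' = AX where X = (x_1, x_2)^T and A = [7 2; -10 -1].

Coefficient matrix A = [[7, 2], [-10, -1]].
Characteristic polynomial det(A - λI) = λ^2 - 6λ + 13 = 0.
Eigenvalues λ = 3 ± 2i (complex conjugate pair).
For λ=3+2i: an eigenvector is (0,1) - i(1,-2) = (0 - i, 1 + 2i).
A real fundamental pair from Re and Im of e^((3+2i)t)v: X_1 = e^(3t)(cos(2t)·(0,1) + sin(2t)·(1,-2)), X_2 = e^(3t)(sin(2t)·(0,1) - cos(2t)·(1,-2)).
General solution: c_1X_1 + c_2X_2.

x_1(t) = c_1e^(3t)sin(2t) - c_2e^(3t)cos(2t), x_2(t) = -2c_1e^(3t)sin(2t) + c_1e^(3t)cos(2t) + c_2e^(3t)sin(2t) + 2c_2e^(3t)cos(2t)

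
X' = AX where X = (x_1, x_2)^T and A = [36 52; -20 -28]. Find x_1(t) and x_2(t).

Coefficient matrix A = [[36, 52], [-20, -28]].
Characteristic polynomial det(A - λI) = λ^2 - 8λ + 32 = 0.
Eigenvalues λ = 4 ± 4i (complex conjugate pair).
For λ=4+4i: an eigenvector is (-3,2) - i(2,-1) = (-3 - 2i, 2 + i).
A real fundamental pair from Re and Im of e^((4+4i)t)v: X_1 = e^(4t)(cos(4t)·(-3,2) + sin(4t)·(2,-1)), X_2 = e^(4t)(sin(4t)·(-3,2) - cos(4t)·(2,-1)).
General solution: K_1X_1 + K_2X_2.

x_1(t) = 2K_1e^(4t)sin(4t) - 3K_1e^(4t)cos(4t) - 3K_2e^(4t)sin(4t) - 2K_2e^(4t)cos(4t), x_2(t) = -K_1e^(4t)sin(4t) + 2K_1e^(4t)cos(4t) + 2K_2e^(4t)sin(4t) + K_2e^(4t)cos(4t)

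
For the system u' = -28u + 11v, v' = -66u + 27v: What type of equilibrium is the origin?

A = [[-28,11],[-66,27]]; det(A-λI) = λ^2 + λ - 30.
λ = 5, -6: opposite signs.

saddle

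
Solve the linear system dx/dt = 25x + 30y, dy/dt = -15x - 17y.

x(t) = 3C_1e^(4t)sin(3t) - C_1e^(4t)cos(3t) - C_2e^(4t)sin(3t) - 3C_2e^(4t)cos(3t), y(t) = -2C_1e^(4t)sin(3t) + C_1e^(4t)cos(3t) + C_2e^(4t)sin(3t) + 2C_2e^(4t)cos(3t)

Coefficient matrix A = [[25, 30], [-15, -17]].
Characteristic polynomial det(A - λI) = λ^2 - 8λ + 25 = 0.
Eigenvalues λ = 4 ± 3i (complex conjugate pair).
For λ=4+3i: an eigenvector is (-1,1) - i(3,-2) = (-1 - 3i, 1 + 2i).
A real fundamental pair from Re and Im of e^((4+3i)t)v: X_1 = e^(4t)(cos(3t)·(-1,1) + sin(3t)·(3,-2)), X_2 = e^(4t)(sin(3t)·(-1,1) - cos(3t)·(3,-2)).
General solution: C_1X_1 + C_2X_2.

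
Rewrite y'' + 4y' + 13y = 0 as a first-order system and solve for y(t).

y(t) = c_1e^(-2t)cos(3t) + c_2e^(-2t)sin(3t)

Let x_1 = y, x_2 = y'. Then x_1' = x_2 and x_2' = -13x_1 - 4x_2.
A = [[0,1],[-13,-4]]; det(A-λI) = λ^2 + 4λ + 13.
Eigenvalues λ = -2 ± 3i.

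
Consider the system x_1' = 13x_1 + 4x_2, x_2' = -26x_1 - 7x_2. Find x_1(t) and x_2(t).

x_1(t) = C_1e^(3t)sin(2t) + C_1e^(3t)cos(2t) + C_2e^(3t)sin(2t) - C_2e^(3t)cos(2t), x_2(t) = -3C_1e^(3t)sin(2t) - 2C_1e^(3t)cos(2t) - 2C_2e^(3t)sin(2t) + 3C_2e^(3t)cos(2t)

Coefficient matrix A = [[13, 4], [-26, -7]].
Characteristic polynomial det(A - λI) = λ^2 - 6λ + 13 = 0.
Eigenvalues λ = 3 ± 2i (complex conjugate pair).
For λ=3+2i: an eigenvector is (1,-2) - i(1,-3) = (1 - i, -2 + 3i).
A real fundamental pair from Re and Im of e^((3+2i)t)v: X_1 = e^(3t)(cos(2t)·(1,-2) + sin(2t)·(1,-3)), X_2 = e^(3t)(sin(2t)·(1,-2) - cos(2t)·(1,-3)).
General solution: C_1X_1 + C_2X_2.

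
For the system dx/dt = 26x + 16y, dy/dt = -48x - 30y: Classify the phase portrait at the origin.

saddle

A = [[26,16],[-48,-30]]; det(A-λI) = λ^2 + 4λ - 12.
λ = -6, 2: opposite signs.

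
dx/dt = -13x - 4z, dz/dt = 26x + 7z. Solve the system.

x(t) = -C_1e^(-3t)sin(2t) - C_1e^(-3t)cos(2t) - C_2e^(-3t)sin(2t) + C_2e^(-3t)cos(2t), z(t) = 2C_1e^(-3t)sin(2t) + 3C_1e^(-3t)cos(2t) + 3C_2e^(-3t)sin(2t) - 2C_2e^(-3t)cos(2t)

Coefficient matrix A = [[-13, -4], [26, 7]].
Characteristic polynomial det(A - λI) = λ^2 + 6λ + 13 = 0.
Eigenvalues λ = -3 ± 2i (complex conjugate pair).
For λ=-3+2i: an eigenvector is (-1,3) - i(-1,2) = (-1 + i, 3 - 2i).
A real fundamental pair from Re and Im of e^((-3+2i)t)v: X_1 = e^(-3t)(cos(2t)·(-1,3) + sin(2t)·(-1,2)), X_2 = e^(-3t)(sin(2t)·(-1,3) - cos(2t)·(-1,2)).
General solution: C_1X_1 + C_2X_2.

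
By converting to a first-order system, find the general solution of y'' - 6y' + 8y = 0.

Let x_1 = y, x_2 = y'. Then x_1' = x_2 and x_2' = -8x_1 + 6x_2.
A = [[0,1],[-8,6]]; det(A-λI) = λ^2 - 6λ + 8.
Eigenvalues λ = 2, 4 with eigenvectors (1,2), (1,4).

y(t) = C_1e^(2t) + C_2e^(4t)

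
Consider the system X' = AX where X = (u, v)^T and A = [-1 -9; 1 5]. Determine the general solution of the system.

u(t) = 3K_1e^(2t) + 3K_2te^(2t) + 2K_2e^(2t), v(t) = -K_1e^(2t) - K_2te^(2t) - K_2e^(2t)

Coefficient matrix A = [[-1, -9], [1, 5]].
Characteristic polynomial det(A - λI) = λ^2 - 4λ + 4 = 0.
Single eigenvalue λ = 2 with algebraic multiplicity 2.
Eigenvector v = (3,-1); generalized eigenvector w with (A-λI)w=v is (2,-1).
General solution: e^(2t)[K_1·v + K_2·(t·v + w)].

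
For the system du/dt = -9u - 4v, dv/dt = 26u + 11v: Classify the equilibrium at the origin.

unstable spiral

A = [[-9,-4],[26,11]]; det(A-λI) = λ^2 - 2λ + 5.
λ = 1 ± 2i: positive real part.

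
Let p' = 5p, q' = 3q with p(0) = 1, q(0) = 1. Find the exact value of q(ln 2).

A = [[5,0],[0,3]]; eigenvalues λ = 3, 5.
Eigenvectors: (0,-1) for λ=3, (1,0) for λ=5.
From the initial condition, c_1 = -1, c_2 = 1.
q(ln 2) = (-1)(2^3)(-1) + (1)(2^5)(0) = 8.

8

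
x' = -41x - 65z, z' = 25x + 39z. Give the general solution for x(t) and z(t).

x(t) = -2K_1e^(-t)sin(5t) - 3K_1e^(-t)cos(5t) - 3K_2e^(-t)sin(5t) + 2K_2e^(-t)cos(5t), z(t) = K_1e^(-t)sin(5t) + 2K_1e^(-t)cos(5t) + 2K_2e^(-t)sin(5t) - K_2e^(-t)cos(5t)

Coefficient matrix A = [[-41, -65], [25, 39]].
Characteristic polynomial det(A - λI) = λ^2 + 2λ + 26 = 0.
Eigenvalues λ = -1 ± 5i (complex conjugate pair).
For λ=-1+5i: an eigenvector is (-3,2) - i(-2,1) = (-3 + 2i, 2 - i).
A real fundamental pair from Re and Im of e^((-1+5i)t)v: X_1 = e^(-t)(cos(5t)·(-3,2) + sin(5t)·(-2,1)), X_2 = e^(-t)(sin(5t)·(-3,2) - cos(5t)·(-2,1)).
General solution: K_1X_1 + K_2X_2.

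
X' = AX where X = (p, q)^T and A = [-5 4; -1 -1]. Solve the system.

p(t) = 2C_1e^(-3t) + 2C_2te^(-3t) - 3C_2e^(-3t), q(t) = C_1e^(-3t) + C_2te^(-3t) - C_2e^(-3t)

Coefficient matrix A = [[-5, 4], [-1, -1]].
Characteristic polynomial det(A - λI) = λ^2 + 6λ + 9 = 0.
Single eigenvalue λ = -3 with algebraic multiplicity 2.
Eigenvector v = (2,1); generalized eigenvector w with (A-λI)w=v is (-3,-1).
General solution: e^(-3t)[C_1·v + C_2·(t·v + w)].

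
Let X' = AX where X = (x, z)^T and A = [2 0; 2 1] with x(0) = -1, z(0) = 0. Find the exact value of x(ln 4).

-16

A = [[2,0],[2,1]]; eigenvalues λ = 2, 1.
Eigenvectors: (-1,-2) for λ=2, (0,1) for λ=1.
From the initial condition, c_1 = 1, c_2 = 2.
x(ln 4) = (1)(4^2)(-1) + (2)(4^1)(0) = -16.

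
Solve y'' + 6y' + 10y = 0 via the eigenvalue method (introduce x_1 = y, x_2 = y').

y(t) = K_1e^(-3t)cos(t) + K_2e^(-3t)sin(t)

Let x_1 = y, x_2 = y'. Then x_1' = x_2 and x_2' = -10x_1 - 6x_2.
A = [[0,1],[-10,-6]]; det(A-λI) = λ^2 + 6λ + 10.
Eigenvalues λ = -3 ± i.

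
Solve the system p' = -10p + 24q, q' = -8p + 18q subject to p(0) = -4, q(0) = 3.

p(t) = 30e^(6t) - 34e^(2t), q(t) = 20e^(6t) - 17e^(2t)

Coefficient matrix A = [[-10, 24], [-8, 18]].
Characteristic polynomial det(A - λI) = λ^2 - 8λ + 12 = 0.
Eigenvalues λ = 2, 6.
For λ=2: (A-λI) row 1 is [-12, 24], so an eigenvector is (2, 1).
For λ=6: (A-λI) row 1 is [-16, 24], so an eigenvector is (3, 2).
General solution: C_1e^(2t)(2,1) + C_2e^(6t)(3,2).
Applying p(0)=-4, q(0)=3 gives C_1=-17, C_2=10.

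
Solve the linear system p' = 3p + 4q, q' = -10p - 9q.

p(t) = -c_1e^(-3t)sin(2t) + c_1e^(-3t)cos(2t) + c_2e^(-3t)sin(2t) + c_2e^(-3t)cos(2t), q(t) = c_1e^(-3t)sin(2t) - 2c_1e^(-3t)cos(2t) - 2c_2e^(-3t)sin(2t) - c_2e^(-3t)cos(2t)

Coefficient matrix A = [[3, 4], [-10, -9]].
Characteristic polynomial det(A - λI) = λ^2 + 6λ + 13 = 0.
Eigenvalues λ = -3 ± 2i (complex conjugate pair).
For λ=-3+2i: an eigenvector is (1,-2) - i(-1,1) = (1 + i, -2 - i).
A real fundamental pair from Re and Im of e^((-3+2i)t)v: X_1 = e^(-3t)(cos(2t)·(1,-2) + sin(2t)·(-1,1)), X_2 = e^(-3t)(sin(2t)·(1,-2) - cos(2t)·(-1,1)).
General solution: c_1X_1 + c_2X_2.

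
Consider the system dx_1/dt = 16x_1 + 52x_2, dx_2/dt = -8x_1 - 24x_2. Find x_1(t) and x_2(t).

Coefficient matrix A = [[16, 52], [-8, -24]].
Characteristic polynomial det(A - λI) = λ^2 + 8λ + 32 = 0.
Eigenvalues λ = -4 ± 4i (complex conjugate pair).
For λ=-4+4i: an eigenvector is (-2,1) - i(3,-1) = (-2 - 3i, 1 + i).
A real fundamental pair from Re and Im of e^((-4+4i)t)v: X_1 = e^(-4t)(cos(4t)·(-2,1) + sin(4t)·(3,-1)), X_2 = e^(-4t)(sin(4t)·(-2,1) - cos(4t)·(3,-1)).
General solution: C_1X_1 + C_2X_2.

x_1(t) = 3C_1e^(-4t)sin(4t) - 2C_1e^(-4t)cos(4t) - 2C_2e^(-4t)sin(4t) - 3C_2e^(-4t)cos(4t), x_2(t) = -C_1e^(-4t)sin(4t) + C_1e^(-4t)cos(4t) + C_2e^(-4t)sin(4t) + C_2e^(-4t)cos(4t)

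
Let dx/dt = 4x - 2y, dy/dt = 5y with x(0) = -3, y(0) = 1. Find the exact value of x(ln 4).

-2304

A = [[4,-2],[0,5]]; eigenvalues λ = 5, 4.
Eigenvectors: (2,-1) for λ=5, (1,0) for λ=4.
From the initial condition, c_1 = -1, c_2 = -1.
x(ln 4) = (-1)(4^5)(2) + (-1)(4^4)(1) = -2304.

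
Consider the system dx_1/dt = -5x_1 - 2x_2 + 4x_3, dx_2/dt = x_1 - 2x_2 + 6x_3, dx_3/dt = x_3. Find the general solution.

x_1(t) = 2C_2e^(-4t) + C_3e^(-3t), x_2(t) = 2C_1e^(t) - C_2e^(-4t) - C_3e^(-3t), x_3(t) = C_1e^(t)

Coefficient matrix A = [[-5, -2, 4], [1, -2, 6], [0, 0, 1]].
det(A - λI) = 0 gives eigenvalues λ = 1, -4, -3.
For λ=1: eigenvector (0,2,1).
For λ=-4: eigenvector (2,-1,0).
For λ=-3: eigenvector (1,-1,0).
General solution: C_1e^(t)(0,2,1) + C_2e^(-4t)(2,-1,0) + C_3e^(-3t)(1,-1,0).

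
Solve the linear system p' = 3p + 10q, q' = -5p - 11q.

Coefficient matrix A = [[3, 10], [-5, -11]].
Characteristic polynomial det(A - λI) = λ^2 + 8λ + 17 = 0.
Eigenvalues λ = -4 ± i (complex conjugate pair).
For λ=-4+i: an eigenvector is (1,-1) - i(-3,2) = (1 + 3i, -1 - 2i).
A real fundamental pair from Re and Im of e^((-4+i)t)v: X_1 = e^(-4t)(cos(t)·(1,-1) + sin(t)·(-3,2)), X_2 = e^(-4t)(sin(t)·(1,-1) - cos(t)·(-3,2)).
General solution: c_1X_1 + c_2X_2.

p(t) = -3c_1e^(-4t)sin(t) + c_1e^(-4t)cos(t) + c_2e^(-4t)sin(t) + 3c_2e^(-4t)cos(t), q(t) = 2c_1e^(-4t)sin(t) - c_1e^(-4t)cos(t) - c_2e^(-4t)sin(t) - 2c_2e^(-4t)cos(t)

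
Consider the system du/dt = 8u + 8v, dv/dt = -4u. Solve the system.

u(t) = -C_1e^(4t)sin(4t) + C_1e^(4t)cos(4t) + C_2e^(4t)sin(4t) + C_2e^(4t)cos(4t), v(t) = -C_1e^(4t)cos(4t) - C_2e^(4t)sin(4t)

Coefficient matrix A = [[8, 8], [-4, 0]].
Characteristic polynomial det(A - λI) = λ^2 - 8λ + 32 = 0.
Eigenvalues λ = 4 ± 4i (complex conjugate pair).
For λ=4+4i: an eigenvector is (1,-1) - i(-1,0) = (1 + i, -1).
A real fundamental pair from Re and Im of e^((4+4i)t)v: X_1 = e^(4t)(cos(4t)·(1,-1) + sin(4t)·(-1,0)), X_2 = e^(4t)(sin(4t)·(1,-1) - cos(4t)·(-1,0)).
General solution: C_1X_1 + C_2X_2.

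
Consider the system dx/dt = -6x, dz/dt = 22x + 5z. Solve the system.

x(t) = K_2e^(-6t), z(t) = -K_1e^(5t) - 2K_2e^(-6t)

Coefficient matrix A = [[-6, 0], [22, 5]].
Characteristic polynomial det(A - λI) = λ^2 + λ - 30 = 0.
Eigenvalues λ = 5, -6.
For λ=5: (A-λI) row 1 is [-11, 0], so an eigenvector is (0, -1).
For λ=-6: (A-λI) row 2 is [22, 11], so an eigenvector is (1, -2).
General solution: K_1e^(5t)(0,-1) + K_2e^(-6t)(1,-2).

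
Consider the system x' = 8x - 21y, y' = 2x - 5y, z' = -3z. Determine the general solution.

Coefficient matrix A = [[8, -21, 0], [2, -5, 0], [0, 0, -3]].
det(A - λI) = 0 gives eigenvalues λ = 1, 2, -3.
For λ=1: eigenvector (3,1,0).
For λ=2: eigenvector (7,2,0).
For λ=-3: eigenvector (0,0,1).
General solution: K_1e^(t)(3,1,0) + K_2e^(2t)(7,2,0) + K_3e^(-3t)(0,0,1).

x(t) = 3K_1e^(t) + 7K_2e^(2t), y(t) = K_1e^(t) + 2K_2e^(2t), z(t) = K_3e^(-3t)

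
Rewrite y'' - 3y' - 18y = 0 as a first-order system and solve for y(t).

Let x_1 = y, x_2 = y'. Then x_1' = x_2 and x_2' = 18x_1 + 3x_2.
A = [[0,1],[18,3]]; det(A-λI) = λ^2 - 3λ - 18.
Eigenvalues λ = -3, 6 with eigenvectors (1,-3), (1,6).

y(t) = C_1e^(-3t) + C_2e^(6t)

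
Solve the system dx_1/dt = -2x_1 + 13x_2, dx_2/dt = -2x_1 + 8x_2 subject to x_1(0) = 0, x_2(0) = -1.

x_1(t) = -13e^(3t)sin(t), x_2(t) = -5e^(3t)sin(t) - e^(3t)cos(t)

Coefficient matrix A = [[-2, 13], [-2, 8]].
Characteristic polynomial det(A - λI) = λ^2 - 6λ + 10 = 0.
Eigenvalues λ = 3 ± i (complex conjugate pair).
For λ=3+i: an eigenvector is (2,1) - i(3,1) = (2 - 3i, 1 - i).
A real fundamental pair from Re and Im of e^((3+i)t)v: X_1 = e^(3t)(cos(t)·(2,1) + sin(t)·(3,1)), X_2 = e^(3t)(sin(t)·(2,1) - cos(t)·(3,1)).
General solution: C_1X_1 + C_2X_2.
Applying x_1(0)=0, x_2(0)=-1 gives C_1=-3, C_2=-2.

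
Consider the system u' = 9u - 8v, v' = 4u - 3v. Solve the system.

u(t) = c_1e^(t) - 2c_2e^(5t), v(t) = c_1e^(t) - c_2e^(5t)

Coefficient matrix A = [[9, -8], [4, -3]].
Characteristic polynomial det(A - λI) = λ^2 - 6λ + 5 = 0.
Eigenvalues λ = 1, 5.
For λ=1: (A-λI) row 1 is [8, -8], so an eigenvector is (1, 1).
For λ=5: (A-λI) row 1 is [4, -8], so an eigenvector is (-2, -1).
General solution: c_1e^(t)(1,1) + c_2e^(5t)(-2,-1).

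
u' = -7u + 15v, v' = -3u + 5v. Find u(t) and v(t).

Coefficient matrix A = [[-7, 15], [-3, 5]].
Characteristic polynomial det(A - λI) = λ^2 + 2λ + 10 = 0.
Eigenvalues λ = -1 ± 3i (complex conjugate pair).
For λ=-1+3i: an eigenvector is (2,1) - i(1,0) = (2 - i, 1).
A real fundamental pair from Re and Im of e^((-1+3i)t)v: X_1 = e^(-t)(cos(3t)·(2,1) + sin(3t)·(1,0)), X_2 = e^(-t)(sin(3t)·(2,1) - cos(3t)·(1,0)).
General solution: C_1X_1 + C_2X_2.

u(t) = C_1e^(-t)sin(3t) + 2C_1e^(-t)cos(3t) + 2C_2e^(-t)sin(3t) - C_2e^(-t)cos(3t), v(t) = C_1e^(-t)cos(3t) + C_2e^(-t)sin(3t)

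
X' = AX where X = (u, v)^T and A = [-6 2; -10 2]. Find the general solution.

u(t) = c_1e^(-2t)cos(2t) + c_2e^(-2t)sin(2t), v(t) = -c_1e^(-2t)sin(2t) + 2c_1e^(-2t)cos(2t) + 2c_2e^(-2t)sin(2t) + c_2e^(-2t)cos(2t)

Coefficient matrix A = [[-6, 2], [-10, 2]].
Characteristic polynomial det(A - λI) = λ^2 + 4λ + 8 = 0.
Eigenvalues λ = -2 ± 2i (complex conjugate pair).
For λ=-2+2i: an eigenvector is (1,2) - i(0,-1) = (1, 2 + i).
A real fundamental pair from Re and Im of e^((-2+2i)t)v: X_1 = e^(-2t)(cos(2t)·(1,2) + sin(2t)·(0,-1)), X_2 = e^(-2t)(sin(2t)·(1,2) - cos(2t)·(0,-1)).
General solution: c_1X_1 + c_2X_2.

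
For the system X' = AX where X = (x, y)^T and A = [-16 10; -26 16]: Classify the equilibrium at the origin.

A = [[-16,10],[-26,16]]; det(A-λI) = λ^2 + 4.
λ = 0 ± 2i: zero real part.

center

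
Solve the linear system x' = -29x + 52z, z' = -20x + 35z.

x(t) = 2K_1e^(3t)sin(4t) + 3K_1e^(3t)cos(4t) + 3K_2e^(3t)sin(4t) - 2K_2e^(3t)cos(4t), z(t) = K_1e^(3t)sin(4t) + 2K_1e^(3t)cos(4t) + 2K_2e^(3t)sin(4t) - K_2e^(3t)cos(4t)

Coefficient matrix A = [[-29, 52], [-20, 35]].
Characteristic polynomial det(A - λI) = λ^2 - 6λ + 25 = 0.
Eigenvalues λ = 3 ± 4i (complex conjugate pair).
For λ=3+4i: an eigenvector is (3,2) - i(2,1) = (3 - 2i, 2 - i).
A real fundamental pair from Re and Im of e^((3+4i)t)v: X_1 = e^(3t)(cos(4t)·(3,2) + sin(4t)·(2,1)), X_2 = e^(3t)(sin(4t)·(3,2) - cos(4t)·(2,1)).
General solution: K_1X_1 + K_2X_2.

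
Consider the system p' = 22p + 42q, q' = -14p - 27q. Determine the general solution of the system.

Coefficient matrix A = [[22, 42], [-14, -27]].
Characteristic polynomial det(A - λI) = λ^2 + 5λ - 6 = 0.
Eigenvalues λ = -6, 1.
For λ=-6: (A-λI) row 1 is [28, 42], so an eigenvector is (-3, 2).
For λ=1: (A-λI) row 1 is [21, 42], so an eigenvector is (-2, 1).
General solution: c_1e^(-6t)(-3,2) + c_2e^(t)(-2,1).

p(t) = -3c_1e^(-6t) - 2c_2e^(t), q(t) = 2c_1e^(-6t) + c_2e^(t)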